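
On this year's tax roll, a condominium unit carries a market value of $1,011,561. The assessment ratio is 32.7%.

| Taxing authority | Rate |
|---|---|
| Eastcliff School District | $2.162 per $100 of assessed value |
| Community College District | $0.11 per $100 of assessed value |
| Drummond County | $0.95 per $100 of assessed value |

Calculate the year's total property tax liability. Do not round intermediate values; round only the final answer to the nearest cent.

$10,657.75

Assessed value = $1,011,561 × 0.327 = $330,780.447
Eastcliff School District: $330,780.447 × 0.02162 = $7,151.47326414
Community College District: $330,780.447 × 0.0011 = $363.8584917
Drummond County: $330,780.447 × 0.0095 = $3,142.4142465
Total = $7,151.47326414 + $363.8584917 + $3,142.4142465 = $10,657.74600234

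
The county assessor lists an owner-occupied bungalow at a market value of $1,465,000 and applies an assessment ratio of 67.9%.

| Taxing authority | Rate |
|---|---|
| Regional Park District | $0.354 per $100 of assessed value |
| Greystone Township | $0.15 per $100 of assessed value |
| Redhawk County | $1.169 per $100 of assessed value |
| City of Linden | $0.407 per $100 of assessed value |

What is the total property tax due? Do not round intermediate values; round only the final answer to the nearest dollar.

$20,690

Assessed value = $1,465,000 × 0.679 = $994,735
Regional Park District: $994,735 × 0.00354 = $3,521.3619
Greystone Township: $994,735 × 0.0015 = $1,492.1025
Redhawk County: $994,735 × 0.01169 = $11,628.45215
City of Linden: $994,735 × 0.00407 = $4,048.57145
Total = $3,521.3619 + $1,492.1025 + $11,628.45215 + $4,048.57145 = $20,690.488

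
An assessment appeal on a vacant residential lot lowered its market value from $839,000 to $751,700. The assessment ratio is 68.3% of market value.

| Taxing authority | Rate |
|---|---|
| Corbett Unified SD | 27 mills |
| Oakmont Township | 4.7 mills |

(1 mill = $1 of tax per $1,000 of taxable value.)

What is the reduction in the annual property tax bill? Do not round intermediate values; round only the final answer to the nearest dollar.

Old assessed value = $839,000 × 0.683 = $573,037
New assessed value = $751,700 × 0.683 = $513,411.1
Combined rate = 0.027 + 0.0047 = 0.0317
Old tax = $573,037 × 0.0317 = $18,165.2729
New tax = $513,411.1 × 0.0317 = $16,275.13187
Reduction = $18,165.2729 − $16,275.13187 = $1,890.14103

$1,890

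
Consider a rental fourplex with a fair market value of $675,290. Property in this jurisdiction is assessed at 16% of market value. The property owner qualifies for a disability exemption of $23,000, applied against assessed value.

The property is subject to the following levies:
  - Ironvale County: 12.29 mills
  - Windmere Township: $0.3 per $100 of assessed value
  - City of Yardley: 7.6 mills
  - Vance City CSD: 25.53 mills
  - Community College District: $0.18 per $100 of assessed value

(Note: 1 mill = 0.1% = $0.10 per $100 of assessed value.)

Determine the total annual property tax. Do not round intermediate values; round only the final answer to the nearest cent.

Assessed value = $675,290 × 0.16 = $108,046.4
Taxable value = $108,046.4 − $23,000 = $85,046.4
Ironvale County: $85,046.4 × 0.01229 = $1,045.220256
Windmere Township: $85,046.4 × 0.003 = $255.1392
City of Yardley: $85,046.4 × 0.0076 = $646.35264
Vance City CSD: $85,046.4 × 0.02553 = $2,171.234592
Community College District: $85,046.4 × 0.0018 = $153.08352
Total = $4,271.030208

$4,271.03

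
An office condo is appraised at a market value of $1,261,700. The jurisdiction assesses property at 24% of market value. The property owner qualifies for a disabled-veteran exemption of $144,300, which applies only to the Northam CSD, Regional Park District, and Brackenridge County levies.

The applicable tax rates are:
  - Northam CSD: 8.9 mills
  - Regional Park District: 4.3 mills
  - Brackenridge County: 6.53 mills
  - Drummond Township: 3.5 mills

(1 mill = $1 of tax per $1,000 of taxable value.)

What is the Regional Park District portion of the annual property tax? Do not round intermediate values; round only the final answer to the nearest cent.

$681.58

Assessed value = $1,261,700 × 0.24 = $302,808
Regional Park District taxable value = $302,808 − $144,300 = $158,508
Regional Park District levy = $158,508 × 0.0043 = $681.5844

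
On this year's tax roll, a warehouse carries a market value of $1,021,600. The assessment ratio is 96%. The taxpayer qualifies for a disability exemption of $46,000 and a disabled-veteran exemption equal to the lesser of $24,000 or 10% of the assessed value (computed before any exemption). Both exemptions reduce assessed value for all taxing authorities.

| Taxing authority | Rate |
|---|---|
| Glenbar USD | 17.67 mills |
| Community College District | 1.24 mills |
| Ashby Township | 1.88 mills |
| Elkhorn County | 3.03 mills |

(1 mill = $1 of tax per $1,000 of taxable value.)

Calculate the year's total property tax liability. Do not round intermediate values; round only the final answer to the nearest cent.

$21,693.73

Assessed value = $1,021,600 × 0.96 = $980,736
Disabled-veteran exemption = min($24,000, 10% × $980,736) = min($24,000, $98,073.6) = $24,000 (dollar cap binds)
Taxable value = $980,736 − $46,000 − $24,000 = $910,736
Glenbar USD: $910,736 × 0.01767 = $16,092.70512
Community College District: $910,736 × 0.00124 = $1,129.31264
Ashby Township: $910,736 × 0.00188 = $1,712.18368
Elkhorn County: $910,736 × 0.00303 = $2,759.53008
Total = $21,693.73152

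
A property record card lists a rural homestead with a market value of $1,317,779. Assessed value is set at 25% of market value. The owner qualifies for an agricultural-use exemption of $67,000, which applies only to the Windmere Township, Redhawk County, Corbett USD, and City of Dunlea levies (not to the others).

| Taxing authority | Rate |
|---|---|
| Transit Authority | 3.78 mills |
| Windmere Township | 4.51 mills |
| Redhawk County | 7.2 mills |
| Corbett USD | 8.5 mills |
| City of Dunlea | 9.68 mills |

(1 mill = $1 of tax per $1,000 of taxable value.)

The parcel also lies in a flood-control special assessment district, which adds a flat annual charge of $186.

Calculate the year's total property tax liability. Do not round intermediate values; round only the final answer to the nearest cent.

$9,275.77

Assessed value = $1,317,779 × 0.25 = $329,444.75
Transit Authority: $329,444.75 × 0.00378 = $1,245.301155
Windmere Township: ($329,444.75 − $67,000) × 0.00451 = $262,444.75 × 0.00451 = $1,183.6258225
Redhawk County: ($329,444.75 − $67,000) × 0.0072 = $262,444.75 × 0.0072 = $1,889.6022
Corbett USD: ($329,444.75 − $67,000) × 0.0085 = $262,444.75 × 0.0085 = $2,230.780375
City of Dunlea: ($329,444.75 − $67,000) × 0.00968 = $262,444.75 × 0.00968 = $2,540.46518
Levies subtotal = $9,089.7747325
Total = $9,089.7747325 + $186 = $9,275.7747325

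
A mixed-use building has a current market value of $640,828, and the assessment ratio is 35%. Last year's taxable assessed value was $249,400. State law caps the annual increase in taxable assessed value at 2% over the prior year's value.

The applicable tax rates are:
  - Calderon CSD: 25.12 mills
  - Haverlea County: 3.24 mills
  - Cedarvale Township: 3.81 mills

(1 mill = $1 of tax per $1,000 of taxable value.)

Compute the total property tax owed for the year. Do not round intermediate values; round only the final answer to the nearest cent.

$7,215.40

Uncapped assessed value = $640,828 × 0.35 = $224,289.8
Cap limit = $249,400 × 1.02 = $254,388
Taxable assessed value = min($224,289.8, $254,388) = $224,289.8 (cap does not bind)
Calderon CSD: $224,289.8 × 0.02512 = $5,634.159776
Haverlea County: $224,289.8 × 0.00324 = $726.698952
Cedarvale Township: $224,289.8 × 0.00381 = $854.544138
Total = $7,215.402866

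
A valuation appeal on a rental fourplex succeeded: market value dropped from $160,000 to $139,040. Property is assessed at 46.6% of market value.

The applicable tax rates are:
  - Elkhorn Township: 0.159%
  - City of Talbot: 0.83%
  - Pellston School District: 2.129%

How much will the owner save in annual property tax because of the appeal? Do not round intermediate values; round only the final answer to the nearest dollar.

$305

Old assessed value = $160,000 × 0.466 = $74,560
New assessed value = $139,040 × 0.466 = $64,792.64
Combined rate = 0.00159 + 0.0083 + 0.02129 = 0.03118
Old tax = $74,560 × 0.03118 = $2,324.7808
New tax = $64,792.64 × 0.03118 = $2,020.2345152
Reduction = $2,324.7808 − $2,020.2345152 = $304.5462848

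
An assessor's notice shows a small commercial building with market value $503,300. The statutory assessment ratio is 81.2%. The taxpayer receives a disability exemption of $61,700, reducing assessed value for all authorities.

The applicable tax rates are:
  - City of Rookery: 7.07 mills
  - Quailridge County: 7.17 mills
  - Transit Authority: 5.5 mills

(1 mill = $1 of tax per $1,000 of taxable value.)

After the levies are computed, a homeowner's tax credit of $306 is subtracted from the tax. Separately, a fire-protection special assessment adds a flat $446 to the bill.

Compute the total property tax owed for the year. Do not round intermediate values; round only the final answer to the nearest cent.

Assessed value = $503,300 × 0.812 = $408,679.6
Taxable value = $408,679.6 − $61,700 = $346,979.6
City of Rookery: $346,979.6 × 0.00707 = $2,453.145772
Quailridge County: $346,979.6 × 0.00717 = $2,487.843732
Transit Authority: $346,979.6 × 0.0055 = $1,908.3878
Levies subtotal = $6,849.377304
After credit = $6,849.377304 − $306 = $6,543.377304
Total = $6,543.377304 + $446 = $6,989.377304

$6,989.38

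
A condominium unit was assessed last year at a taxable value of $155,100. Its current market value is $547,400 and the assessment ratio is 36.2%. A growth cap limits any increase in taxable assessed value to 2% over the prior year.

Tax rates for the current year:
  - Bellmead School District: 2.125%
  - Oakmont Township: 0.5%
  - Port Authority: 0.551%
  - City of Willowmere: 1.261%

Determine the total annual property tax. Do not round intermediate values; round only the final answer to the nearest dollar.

$7,019

Uncapped assessed value = $547,400 × 0.362 = $198,158.8
Cap limit = $155,100 × 1.02 = $158,202
Taxable assessed value = min($198,158.8, $158,202) = $158,202 (cap binds)
Bellmead School District: $158,202 × 0.02125 = $3,361.7925
Oakmont Township: $158,202 × 0.005 = $791.01
Port Authority: $158,202 × 0.00551 = $871.69302
City of Willowmere: $158,202 × 0.01261 = $1,994.92722
Total = $7,019.42274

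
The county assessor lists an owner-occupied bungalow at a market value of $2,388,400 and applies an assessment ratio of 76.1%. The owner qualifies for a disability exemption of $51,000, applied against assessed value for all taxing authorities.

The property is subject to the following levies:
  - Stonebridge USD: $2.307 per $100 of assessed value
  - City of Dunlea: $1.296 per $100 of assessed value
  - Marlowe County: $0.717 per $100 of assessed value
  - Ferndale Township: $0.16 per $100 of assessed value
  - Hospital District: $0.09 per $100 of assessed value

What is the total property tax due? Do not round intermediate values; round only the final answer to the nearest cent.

Assessed value = $2,388,400 × 0.761 = $1,817,572.4
Taxable value = $1,817,572.4 − $51,000 = $1,766,572.4
Stonebridge USD: $1,766,572.4 × 0.02307 = $40,754.825268
City of Dunlea: $1,766,572.4 × 0.01296 = $22,894.778304
Marlowe County: $1,766,572.4 × 0.00717 = $12,666.324108
Ferndale Township: $1,766,572.4 × 0.0016 = $2,826.51584
Hospital District: $1,766,572.4 × 0.0009 = $1,589.91516
Total = $40,754.825268 + $22,894.778304 + $12,666.324108 + $2,826.51584 + $1,589.91516 = $80,732.35868

$80,732.36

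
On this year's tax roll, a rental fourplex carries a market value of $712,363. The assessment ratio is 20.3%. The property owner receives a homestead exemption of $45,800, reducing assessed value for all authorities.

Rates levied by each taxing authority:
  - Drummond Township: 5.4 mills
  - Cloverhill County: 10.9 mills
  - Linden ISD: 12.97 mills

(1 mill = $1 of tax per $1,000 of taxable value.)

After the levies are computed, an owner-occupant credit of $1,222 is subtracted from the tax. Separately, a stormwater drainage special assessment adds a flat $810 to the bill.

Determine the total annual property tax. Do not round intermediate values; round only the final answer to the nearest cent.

$2,480.16

Assessed value = $712,363 × 0.203 = $144,609.689
Taxable value = $144,609.689 − $45,800 = $98,809.689
Drummond Township: $98,809.689 × 0.0054 = $533.5723206
Cloverhill County: $98,809.689 × 0.0109 = $1,077.0256101
Linden ISD: $98,809.689 × 0.01297 = $1,281.56166633
Levies subtotal = $2,892.15959703
After credit = $2,892.15959703 − $1,222 = $1,670.15959703
Total = $1,670.15959703 + $810 = $2,480.15959703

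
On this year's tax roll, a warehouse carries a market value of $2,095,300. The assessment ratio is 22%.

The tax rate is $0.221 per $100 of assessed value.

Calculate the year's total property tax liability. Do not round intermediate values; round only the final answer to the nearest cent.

Assessed value = $2,095,300 × 0.22 = $460,966
Tax = $460,966 × 0.00221 = $1,018.73486

$1,018.73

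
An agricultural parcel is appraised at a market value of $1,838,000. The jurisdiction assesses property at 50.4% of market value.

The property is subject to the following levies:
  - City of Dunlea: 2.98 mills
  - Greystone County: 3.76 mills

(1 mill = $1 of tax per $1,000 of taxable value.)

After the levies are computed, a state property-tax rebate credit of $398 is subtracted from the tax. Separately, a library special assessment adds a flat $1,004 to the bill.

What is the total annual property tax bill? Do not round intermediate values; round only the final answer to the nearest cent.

Assessed value = $1,838,000 × 0.504 = $926,352
City of Dunlea: $926,352 × 0.00298 = $2,760.52896
Greystone County: $926,352 × 0.00376 = $3,483.08352
Levies subtotal = $6,243.61248
After credit = $6,243.61248 − $398 = $5,845.61248
Total = $5,845.61248 + $1,004 = $6,849.61248

$6,849.61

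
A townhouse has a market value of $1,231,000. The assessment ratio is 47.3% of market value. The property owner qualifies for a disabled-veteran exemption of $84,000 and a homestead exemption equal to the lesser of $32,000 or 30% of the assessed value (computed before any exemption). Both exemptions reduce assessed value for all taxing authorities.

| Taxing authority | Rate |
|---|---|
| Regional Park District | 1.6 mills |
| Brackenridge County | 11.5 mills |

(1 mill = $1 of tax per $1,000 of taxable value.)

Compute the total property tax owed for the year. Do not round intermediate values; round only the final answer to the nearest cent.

$6,108.05

Assessed value = $1,231,000 × 0.473 = $582,263
Homestead exemption = min($32,000, 30% × $582,263) = min($32,000, $174,678.9) = $32,000 (dollar cap binds)
Taxable value = $582,263 − $84,000 − $32,000 = $466,263
Regional Park District: $466,263 × 0.0016 = $746.0208
Brackenridge County: $466,263 × 0.0115 = $5,362.0245
Total = $6,108.0453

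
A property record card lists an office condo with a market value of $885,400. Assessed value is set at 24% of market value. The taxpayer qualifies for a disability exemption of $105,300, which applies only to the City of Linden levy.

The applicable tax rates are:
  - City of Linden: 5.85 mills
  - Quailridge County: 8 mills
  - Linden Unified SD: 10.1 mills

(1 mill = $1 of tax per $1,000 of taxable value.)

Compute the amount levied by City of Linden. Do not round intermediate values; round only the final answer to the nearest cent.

Assessed value = $885,400 × 0.24 = $212,496
City of Linden taxable value = $212,496 − $105,300 = $107,196
City of Linden levy = $107,196 × 0.00585 = $627.0966

$627.10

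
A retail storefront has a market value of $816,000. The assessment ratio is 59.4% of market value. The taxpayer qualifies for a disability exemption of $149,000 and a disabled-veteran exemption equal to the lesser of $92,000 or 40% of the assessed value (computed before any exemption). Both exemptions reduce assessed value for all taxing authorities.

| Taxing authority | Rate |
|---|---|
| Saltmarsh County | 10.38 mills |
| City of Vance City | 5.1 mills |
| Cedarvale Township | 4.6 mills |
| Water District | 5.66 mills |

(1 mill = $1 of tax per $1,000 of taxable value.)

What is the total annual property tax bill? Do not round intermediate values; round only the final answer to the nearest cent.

$6,272.94

Assessed value = $816,000 × 0.594 = $484,704
Disabled-veteran exemption = min($92,000, 40% × $484,704) = min($92,000, $193,881.6) = $92,000 (dollar cap binds)
Taxable value = $484,704 − $149,000 − $92,000 = $243,704
Saltmarsh County: $243,704 × 0.01038 = $2,529.64752
City of Vance City: $243,704 × 0.0051 = $1,242.8904
Cedarvale Township: $243,704 × 0.0046 = $1,121.0384
Water District: $243,704 × 0.00566 = $1,379.36464
Total = $6,272.94096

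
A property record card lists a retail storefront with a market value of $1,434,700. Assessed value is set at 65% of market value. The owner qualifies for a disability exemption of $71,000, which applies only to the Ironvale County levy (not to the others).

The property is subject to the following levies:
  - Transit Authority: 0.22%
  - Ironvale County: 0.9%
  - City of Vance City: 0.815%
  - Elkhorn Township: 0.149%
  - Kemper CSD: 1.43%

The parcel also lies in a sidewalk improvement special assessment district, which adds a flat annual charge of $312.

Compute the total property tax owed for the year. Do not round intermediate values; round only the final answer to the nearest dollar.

Assessed value = $1,434,700 × 0.65 = $932,555
Transit Authority: $932,555 × 0.0022 = $2,051.621
Ironvale County: ($932,555 − $71,000) × 0.009 = $861,555 × 0.009 = $7,753.995
City of Vance City: $932,555 × 0.00815 = $7,600.32325
Elkhorn Township: $932,555 × 0.00149 = $1,389.50695
Kemper CSD: $932,555 × 0.0143 = $13,335.5365
Levies subtotal = $32,130.9827
Total = $32,130.9827 + $312 = $32,442.9827

$32,443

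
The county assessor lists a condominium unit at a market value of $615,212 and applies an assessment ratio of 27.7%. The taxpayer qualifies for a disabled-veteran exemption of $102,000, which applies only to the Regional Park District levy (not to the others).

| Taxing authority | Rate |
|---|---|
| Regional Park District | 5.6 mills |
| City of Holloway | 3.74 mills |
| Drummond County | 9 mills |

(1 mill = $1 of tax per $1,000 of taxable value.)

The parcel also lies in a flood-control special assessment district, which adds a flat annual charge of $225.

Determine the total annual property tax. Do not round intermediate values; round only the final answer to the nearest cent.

$2,779.19

Assessed value = $615,212 × 0.277 = $170,413.724
Regional Park District: ($170,413.724 − $102,000) × 0.0056 = $68,413.724 × 0.0056 = $383.1168544
City of Holloway: $170,413.724 × 0.00374 = $637.34732776
Drummond County: $170,413.724 × 0.009 = $1,533.723516
Levies subtotal = $2,554.18769816
Total = $2,554.18769816 + $225 = $2,779.18769816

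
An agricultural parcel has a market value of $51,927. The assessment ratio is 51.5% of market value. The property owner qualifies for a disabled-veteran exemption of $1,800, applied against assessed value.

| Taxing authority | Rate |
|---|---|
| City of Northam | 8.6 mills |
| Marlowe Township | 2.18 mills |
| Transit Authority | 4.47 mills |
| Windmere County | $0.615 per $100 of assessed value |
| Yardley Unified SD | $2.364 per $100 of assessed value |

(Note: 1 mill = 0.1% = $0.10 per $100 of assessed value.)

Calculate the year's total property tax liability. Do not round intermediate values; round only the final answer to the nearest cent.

$1,123.41

Assessed value = $51,927 × 0.515 = $26,742.405
Taxable value = $26,742.405 − $1,800 = $24,942.405
City of Northam: $24,942.405 × 0.0086 = $214.504683
Marlowe Township: $24,942.405 × 0.00218 = $54.3744429
Transit Authority: $24,942.405 × 0.00447 = $111.49255035
Windmere County: $24,942.405 × 0.00615 = $153.39579075
Yardley Unified SD: $24,942.405 × 0.02364 = $589.6384542
Total = $1,123.4059212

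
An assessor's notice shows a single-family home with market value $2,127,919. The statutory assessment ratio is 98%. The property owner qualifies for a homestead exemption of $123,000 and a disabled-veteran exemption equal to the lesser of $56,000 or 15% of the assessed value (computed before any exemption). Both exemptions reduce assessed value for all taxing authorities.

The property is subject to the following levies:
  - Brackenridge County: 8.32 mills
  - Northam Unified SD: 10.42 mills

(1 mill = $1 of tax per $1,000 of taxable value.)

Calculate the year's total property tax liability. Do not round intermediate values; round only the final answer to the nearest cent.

Assessed value = $2,127,919 × 0.98 = $2,085,360.62
Disabled-veteran exemption = min($56,000, 15% × $2,085,360.62) = min($56,000, $312,804.093) = $56,000 (dollar cap binds)
Taxable value = $2,085,360.62 − $123,000 − $56,000 = $1,906,360.62
Brackenridge County: $1,906,360.62 × 0.00832 = $15,860.9203584
Northam Unified SD: $1,906,360.62 × 0.01042 = $19,864.2776604
Total = $35,725.1980188

$35,725.20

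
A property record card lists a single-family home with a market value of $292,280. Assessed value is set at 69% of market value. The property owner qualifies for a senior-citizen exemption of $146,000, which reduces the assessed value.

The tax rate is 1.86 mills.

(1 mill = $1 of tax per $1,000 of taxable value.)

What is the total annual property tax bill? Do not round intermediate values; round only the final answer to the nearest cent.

Assessed value = $292,280 × 0.69 = $201,673.2
Taxable value = $201,673.2 − $146,000 = $55,673.2
Tax = $55,673.2 × 0.00186 = $103.552152

$103.55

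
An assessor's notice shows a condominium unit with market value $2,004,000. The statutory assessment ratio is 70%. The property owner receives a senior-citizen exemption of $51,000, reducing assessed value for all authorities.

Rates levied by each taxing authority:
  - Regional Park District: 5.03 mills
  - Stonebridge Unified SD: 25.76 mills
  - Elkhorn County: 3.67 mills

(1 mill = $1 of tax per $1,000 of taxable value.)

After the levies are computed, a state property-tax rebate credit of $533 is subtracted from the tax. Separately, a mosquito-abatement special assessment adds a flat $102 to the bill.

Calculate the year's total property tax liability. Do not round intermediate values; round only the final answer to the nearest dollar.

$46,152

Assessed value = $2,004,000 × 0.7 = $1,402,800
Taxable value = $1,402,800 − $51,000 = $1,351,800
Regional Park District: $1,351,800 × 0.00503 = $6,799.554
Stonebridge Unified SD: $1,351,800 × 0.02576 = $34,822.368
Elkhorn County: $1,351,800 × 0.00367 = $4,961.106
Levies subtotal = $46,583.028
After credit = $46,583.028 − $533 = $46,050.028
Total = $46,050.028 + $102 = $46,152.028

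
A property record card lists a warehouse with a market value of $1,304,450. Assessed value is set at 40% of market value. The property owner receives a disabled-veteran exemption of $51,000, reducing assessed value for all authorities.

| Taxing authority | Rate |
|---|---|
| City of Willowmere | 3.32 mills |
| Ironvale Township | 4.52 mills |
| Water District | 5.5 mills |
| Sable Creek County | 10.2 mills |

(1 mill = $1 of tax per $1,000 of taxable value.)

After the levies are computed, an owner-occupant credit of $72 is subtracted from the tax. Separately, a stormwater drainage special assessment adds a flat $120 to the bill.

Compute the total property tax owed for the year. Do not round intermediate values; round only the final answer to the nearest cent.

$11,130.16

Assessed value = $1,304,450 × 0.4 = $521,780
Taxable value = $521,780 − $51,000 = $470,780
City of Willowmere: $470,780 × 0.00332 = $1,562.9896
Ironvale Township: $470,780 × 0.00452 = $2,127.9256
Water District: $470,780 × 0.0055 = $2,589.29
Sable Creek County: $470,780 × 0.0102 = $4,801.956
Levies subtotal = $11,082.1612
After credit = $11,082.1612 − $72 = $11,010.1612
Total = $11,010.1612 + $120 = $11,130.1612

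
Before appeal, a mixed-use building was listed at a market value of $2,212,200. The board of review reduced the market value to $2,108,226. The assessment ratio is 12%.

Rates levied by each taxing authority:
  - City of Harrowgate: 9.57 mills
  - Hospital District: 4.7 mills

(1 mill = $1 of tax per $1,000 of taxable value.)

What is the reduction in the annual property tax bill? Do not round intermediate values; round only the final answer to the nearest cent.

$178.05

Old assessed value = $2,212,200 × 0.12 = $265,464
New assessed value = $2,108,226 × 0.12 = $252,987.12
Combined rate = 0.00957 + 0.0047 = 0.01427
Old tax = $265,464 × 0.01427 = $3,788.17128
New tax = $252,987.12 × 0.01427 = $3,610.1262024
Reduction = $3,788.17128 − $3,610.1262024 = $178.0450776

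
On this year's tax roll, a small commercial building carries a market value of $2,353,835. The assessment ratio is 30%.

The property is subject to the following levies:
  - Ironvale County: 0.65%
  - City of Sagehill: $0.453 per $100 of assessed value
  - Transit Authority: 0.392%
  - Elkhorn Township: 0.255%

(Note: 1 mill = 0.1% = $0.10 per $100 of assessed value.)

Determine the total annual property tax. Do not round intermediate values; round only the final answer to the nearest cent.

Assessed value = $2,353,835 × 0.3 = $706,150.5
Ironvale County: $706,150.5 × 0.0065 = $4,589.97825
City of Sagehill: $706,150.5 × 0.00453 = $3,198.861765
Transit Authority: $706,150.5 × 0.00392 = $2,768.10996
Elkhorn Township: $706,150.5 × 0.00255 = $1,800.683775
Total = $12,357.63375

$12,357.63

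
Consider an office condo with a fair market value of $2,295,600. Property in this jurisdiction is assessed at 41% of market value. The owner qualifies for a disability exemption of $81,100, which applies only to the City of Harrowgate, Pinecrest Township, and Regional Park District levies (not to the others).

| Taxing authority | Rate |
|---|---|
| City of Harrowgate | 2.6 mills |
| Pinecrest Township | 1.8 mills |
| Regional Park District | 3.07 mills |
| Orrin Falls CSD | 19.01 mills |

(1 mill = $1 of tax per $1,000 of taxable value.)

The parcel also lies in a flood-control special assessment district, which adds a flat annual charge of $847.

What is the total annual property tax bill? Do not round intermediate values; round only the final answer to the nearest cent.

Assessed value = $2,295,600 × 0.41 = $941,196
City of Harrowgate: ($941,196 − $81,100) × 0.0026 = $860,096 × 0.0026 = $2,236.2496
Pinecrest Township: ($941,196 − $81,100) × 0.0018 = $860,096 × 0.0018 = $1,548.1728
Regional Park District: ($941,196 − $81,100) × 0.00307 = $860,096 × 0.00307 = $2,640.49472
Orrin Falls CSD: $941,196 × 0.01901 = $17,892.13596
Levies subtotal = $24,317.05308
Total = $24,317.05308 + $847 = $25,164.05308

$25,164.05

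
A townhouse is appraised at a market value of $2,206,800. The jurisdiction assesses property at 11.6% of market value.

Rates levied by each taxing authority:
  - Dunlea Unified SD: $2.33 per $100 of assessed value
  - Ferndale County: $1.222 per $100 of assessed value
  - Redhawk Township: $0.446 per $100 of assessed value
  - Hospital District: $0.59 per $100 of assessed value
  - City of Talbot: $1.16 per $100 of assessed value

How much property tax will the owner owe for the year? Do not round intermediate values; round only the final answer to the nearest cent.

Assessed value = $2,206,800 × 0.116 = $255,988.8
Dunlea Unified SD: $255,988.8 × 0.0233 = $5,964.53904
Ferndale County: $255,988.8 × 0.01222 = $3,128.183136
Redhawk Township: $255,988.8 × 0.00446 = $1,141.710048
Hospital District: $255,988.8 × 0.0059 = $1,510.33392
City of Talbot: $255,988.8 × 0.0116 = $2,969.47008
Total = $5,964.53904 + $3,128.183136 + $1,141.710048 + $1,510.33392 + $2,969.47008 = $14,714.236224

$14,714.24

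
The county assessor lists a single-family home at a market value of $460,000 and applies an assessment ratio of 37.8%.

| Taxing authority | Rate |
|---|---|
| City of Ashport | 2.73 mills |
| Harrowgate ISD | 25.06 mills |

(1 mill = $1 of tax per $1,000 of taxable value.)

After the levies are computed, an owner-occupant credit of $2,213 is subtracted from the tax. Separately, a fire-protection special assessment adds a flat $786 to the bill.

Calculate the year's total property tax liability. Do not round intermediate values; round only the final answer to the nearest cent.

Assessed value = $460,000 × 0.378 = $173,880
City of Ashport: $173,880 × 0.00273 = $474.6924
Harrowgate ISD: $173,880 × 0.02506 = $4,357.4328
Levies subtotal = $4,832.1252
After credit = $4,832.1252 − $2,213 = $2,619.1252
Total = $2,619.1252 + $786 = $3,405.1252

$3,405.13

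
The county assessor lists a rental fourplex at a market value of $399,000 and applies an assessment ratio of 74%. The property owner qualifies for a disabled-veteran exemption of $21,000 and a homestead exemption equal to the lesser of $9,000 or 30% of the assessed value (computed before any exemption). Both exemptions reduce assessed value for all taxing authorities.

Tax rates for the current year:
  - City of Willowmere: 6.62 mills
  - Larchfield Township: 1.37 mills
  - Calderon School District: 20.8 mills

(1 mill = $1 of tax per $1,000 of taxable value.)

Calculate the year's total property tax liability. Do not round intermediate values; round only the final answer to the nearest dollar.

$7,637

Assessed value = $399,000 × 0.74 = $295,260
Homestead exemption = min($9,000, 30% × $295,260) = min($9,000, $88,578) = $9,000 (dollar cap binds)
Taxable value = $295,260 − $21,000 − $9,000 = $265,260
City of Willowmere: $265,260 × 0.00662 = $1,756.0212
Larchfield Township: $265,260 × 0.00137 = $363.4062
Calderon School District: $265,260 × 0.0208 = $5,517.408
Total = $7,636.8354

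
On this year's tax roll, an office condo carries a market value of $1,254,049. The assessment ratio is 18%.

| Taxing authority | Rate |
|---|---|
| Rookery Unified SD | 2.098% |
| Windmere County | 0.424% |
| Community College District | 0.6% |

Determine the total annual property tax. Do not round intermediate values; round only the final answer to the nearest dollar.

Assessed value = $1,254,049 × 0.18 = $225,728.82
Rookery Unified SD: $225,728.82 × 0.02098 = $4,735.7906436
Windmere County: $225,728.82 × 0.00424 = $957.0901968
Community College District: $225,728.82 × 0.006 = $1,354.37292
Total = $4,735.7906436 + $957.0901968 + $1,354.37292 = $7,047.2537604

$7,047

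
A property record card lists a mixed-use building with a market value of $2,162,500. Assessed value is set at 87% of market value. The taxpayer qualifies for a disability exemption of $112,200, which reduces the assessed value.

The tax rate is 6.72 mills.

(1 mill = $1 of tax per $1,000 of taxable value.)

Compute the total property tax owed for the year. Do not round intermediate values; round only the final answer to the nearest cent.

Assessed value = $2,162,500 × 0.87 = $1,881,375
Taxable value = $1,881,375 − $112,200 = $1,769,175
Tax = $1,769,175 × 0.00672 = $11,888.856

$11,888.86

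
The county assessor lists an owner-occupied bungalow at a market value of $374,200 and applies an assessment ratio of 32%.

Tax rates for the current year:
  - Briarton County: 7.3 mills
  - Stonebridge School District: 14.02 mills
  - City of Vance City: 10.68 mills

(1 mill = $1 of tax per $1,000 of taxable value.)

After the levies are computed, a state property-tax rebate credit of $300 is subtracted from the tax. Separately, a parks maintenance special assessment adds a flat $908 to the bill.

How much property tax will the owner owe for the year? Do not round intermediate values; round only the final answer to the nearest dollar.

$4,440

Assessed value = $374,200 × 0.32 = $119,744
Briarton County: $119,744 × 0.0073 = $874.1312
Stonebridge School District: $119,744 × 0.01402 = $1,678.81088
City of Vance City: $119,744 × 0.01068 = $1,278.86592
Levies subtotal = $3,831.808
After credit = $3,831.808 − $300 = $3,531.808
Total = $3,531.808 + $908 = $4,439.808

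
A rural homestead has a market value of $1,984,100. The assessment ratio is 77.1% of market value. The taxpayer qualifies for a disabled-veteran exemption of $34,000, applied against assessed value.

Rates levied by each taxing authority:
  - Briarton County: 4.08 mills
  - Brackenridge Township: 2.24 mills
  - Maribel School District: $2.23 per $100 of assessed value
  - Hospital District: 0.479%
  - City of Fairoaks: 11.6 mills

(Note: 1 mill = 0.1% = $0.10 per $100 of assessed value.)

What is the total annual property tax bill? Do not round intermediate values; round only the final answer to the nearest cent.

Assessed value = $1,984,100 × 0.771 = $1,529,741.1
Taxable value = $1,529,741.1 − $34,000 = $1,495,741.1
Briarton County: $1,495,741.1 × 0.00408 = $6,102.623688
Brackenridge Township: $1,495,741.1 × 0.00224 = $3,350.460064
Maribel School District: $1,495,741.1 × 0.0223 = $33,355.02653
Hospital District: $1,495,741.1 × 0.00479 = $7,164.599869
City of Fairoaks: $1,495,741.1 × 0.0116 = $17,350.59676
Total = $67,323.306911

$67,323.31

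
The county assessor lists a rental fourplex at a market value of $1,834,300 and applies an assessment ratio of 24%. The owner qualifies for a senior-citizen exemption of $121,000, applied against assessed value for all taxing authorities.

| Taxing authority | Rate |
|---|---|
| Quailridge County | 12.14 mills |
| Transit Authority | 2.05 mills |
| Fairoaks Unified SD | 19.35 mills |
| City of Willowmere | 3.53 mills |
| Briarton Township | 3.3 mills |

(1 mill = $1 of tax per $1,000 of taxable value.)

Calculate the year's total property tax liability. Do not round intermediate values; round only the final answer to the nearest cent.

$12,887.40

Assessed value = $1,834,300 × 0.24 = $440,232
Taxable value = $440,232 − $121,000 = $319,232
Quailridge County: $319,232 × 0.01214 = $3,875.47648
Transit Authority: $319,232 × 0.00205 = $654.4256
Fairoaks Unified SD: $319,232 × 0.01935 = $6,177.1392
City of Willowmere: $319,232 × 0.00353 = $1,126.88896
Briarton Township: $319,232 × 0.0033 = $1,053.4656
Total = $3,875.47648 + $654.4256 + $6,177.1392 + $1,126.88896 + $1,053.4656 = $12,887.39584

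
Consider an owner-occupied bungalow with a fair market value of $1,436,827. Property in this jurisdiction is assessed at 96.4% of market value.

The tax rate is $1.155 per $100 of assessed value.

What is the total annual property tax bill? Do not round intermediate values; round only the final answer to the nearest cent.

Assessed value = $1,436,827 × 0.964 = $1,385,101.228
Tax = $1,385,101.228 × 0.01155 = $15,997.9191834

$15,997.92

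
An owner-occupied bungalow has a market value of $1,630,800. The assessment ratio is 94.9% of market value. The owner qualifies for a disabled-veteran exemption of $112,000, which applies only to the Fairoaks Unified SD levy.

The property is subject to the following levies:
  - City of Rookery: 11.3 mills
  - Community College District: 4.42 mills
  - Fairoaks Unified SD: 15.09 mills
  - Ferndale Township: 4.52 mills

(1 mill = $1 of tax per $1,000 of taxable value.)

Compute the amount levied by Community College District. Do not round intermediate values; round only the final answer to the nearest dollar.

$6,841

Assessed value = $1,630,800 × 0.949 = $1,547,629.2
Community College District taxable value = $1,547,629.2 (exemption does not apply)
Community College District levy = $1,547,629.2 × 0.00442 = $6,840.521064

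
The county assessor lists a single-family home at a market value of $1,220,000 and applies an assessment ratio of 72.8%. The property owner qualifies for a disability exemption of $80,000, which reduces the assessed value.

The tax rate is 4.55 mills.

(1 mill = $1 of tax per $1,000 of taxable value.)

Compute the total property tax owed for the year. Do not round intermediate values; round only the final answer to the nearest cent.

Assessed value = $1,220,000 × 0.728 = $888,160
Taxable value = $888,160 − $80,000 = $808,160
Tax = $808,160 × 0.00455 = $3,677.128

$3,677.13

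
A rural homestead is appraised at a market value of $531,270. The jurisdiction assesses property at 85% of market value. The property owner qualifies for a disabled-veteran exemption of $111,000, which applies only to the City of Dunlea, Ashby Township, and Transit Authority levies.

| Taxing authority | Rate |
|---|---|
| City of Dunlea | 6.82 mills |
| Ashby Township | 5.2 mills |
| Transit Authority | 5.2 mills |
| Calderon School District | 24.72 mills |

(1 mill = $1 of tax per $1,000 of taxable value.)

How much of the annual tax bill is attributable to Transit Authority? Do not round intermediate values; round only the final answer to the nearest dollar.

$1,771

Assessed value = $531,270 × 0.85 = $451,579.5
Transit Authority taxable value = $451,579.5 − $111,000 = $340,579.5
Transit Authority levy = $340,579.5 × 0.0052 = $1,771.0134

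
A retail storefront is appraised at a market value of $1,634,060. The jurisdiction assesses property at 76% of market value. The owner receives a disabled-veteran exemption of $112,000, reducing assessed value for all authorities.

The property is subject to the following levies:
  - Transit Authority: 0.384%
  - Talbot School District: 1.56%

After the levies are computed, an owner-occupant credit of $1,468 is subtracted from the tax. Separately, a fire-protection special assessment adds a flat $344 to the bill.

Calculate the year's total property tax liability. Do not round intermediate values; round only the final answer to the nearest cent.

Assessed value = $1,634,060 × 0.76 = $1,241,885.6
Taxable value = $1,241,885.6 − $112,000 = $1,129,885.6
Transit Authority: $1,129,885.6 × 0.00384 = $4,338.760704
Talbot School District: $1,129,885.6 × 0.0156 = $17,626.21536
Levies subtotal = $21,964.976064
After credit = $21,964.976064 − $1,468 = $20,496.976064
Total = $20,496.976064 + $344 = $20,840.976064

$20,840.98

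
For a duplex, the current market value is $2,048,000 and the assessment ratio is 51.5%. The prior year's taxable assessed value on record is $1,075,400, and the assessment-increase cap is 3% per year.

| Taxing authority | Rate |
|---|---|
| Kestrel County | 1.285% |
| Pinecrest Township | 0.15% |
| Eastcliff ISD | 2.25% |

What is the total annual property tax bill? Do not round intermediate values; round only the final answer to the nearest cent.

Uncapped assessed value = $2,048,000 × 0.515 = $1,054,720
Cap limit = $1,075,400 × 1.03 = $1,107,662
Taxable assessed value = min($1,054,720, $1,107,662) = $1,054,720 (cap does not bind)
Kestrel County: $1,054,720 × 0.01285 = $13,553.152
Pinecrest Township: $1,054,720 × 0.0015 = $1,582.08
Eastcliff ISD: $1,054,720 × 0.0225 = $23,731.2
Total = $38,866.432

$38,866.43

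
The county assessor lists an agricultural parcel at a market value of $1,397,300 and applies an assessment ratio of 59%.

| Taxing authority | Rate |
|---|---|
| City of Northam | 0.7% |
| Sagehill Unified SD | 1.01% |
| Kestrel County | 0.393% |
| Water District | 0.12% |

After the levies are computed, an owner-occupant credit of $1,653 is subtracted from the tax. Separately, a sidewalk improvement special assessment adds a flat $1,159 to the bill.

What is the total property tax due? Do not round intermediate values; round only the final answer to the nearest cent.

$17,832.57

Assessed value = $1,397,300 × 0.59 = $824,407
City of Northam: $824,407 × 0.007 = $5,770.849
Sagehill Unified SD: $824,407 × 0.0101 = $8,326.5107
Kestrel County: $824,407 × 0.00393 = $3,239.91951
Water District: $824,407 × 0.0012 = $989.2884
Levies subtotal = $18,326.56761
After credit = $18,326.56761 − $1,653 = $16,673.56761
Total = $16,673.56761 + $1,159 = $17,832.56761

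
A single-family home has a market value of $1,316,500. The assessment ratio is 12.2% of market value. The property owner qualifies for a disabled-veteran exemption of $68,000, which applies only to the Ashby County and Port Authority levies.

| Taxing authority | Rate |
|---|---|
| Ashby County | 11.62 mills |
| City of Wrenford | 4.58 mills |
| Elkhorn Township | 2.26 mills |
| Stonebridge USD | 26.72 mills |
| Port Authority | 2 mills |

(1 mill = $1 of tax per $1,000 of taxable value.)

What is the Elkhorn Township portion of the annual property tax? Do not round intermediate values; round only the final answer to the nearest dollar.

Assessed value = $1,316,500 × 0.122 = $160,613
Elkhorn Township taxable value = $160,613 (exemption does not apply)
Elkhorn Township levy = $160,613 × 0.00226 = $362.98538

$363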